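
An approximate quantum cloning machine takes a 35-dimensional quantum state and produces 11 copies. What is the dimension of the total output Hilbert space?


Output space = H^(tensor 11) where dim(H) = 35
dim = 35^11
= 1225 (after 2 factors)
= 42875 (after 3 factors)
= 1500625 (after 4 factors)
= 52521875 (after 5 factors)
= 1838265625 (after 6 factors)
= 64339296875 (after 7 factors)
= 2251875390625 (after 8 factors)
= 78815638671875 (after 9 factors)
= 2758547353515625 (after 10 factors)
= 96549157373046875 (after 11 factors)
= 96549157373046875

96549157373046875


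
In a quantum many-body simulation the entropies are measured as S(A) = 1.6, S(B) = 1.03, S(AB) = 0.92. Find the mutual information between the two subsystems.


I(A:B) = S(A) + S(B) - S(AB)
= 1.6 + 1.03 - 0.92
= 1.7100

1.7100


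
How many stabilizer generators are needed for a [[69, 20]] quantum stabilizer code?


For an [[n,k]] stabilizer code:
Number of stabilizer generators = n - k
= 69 - 20
= 49

49


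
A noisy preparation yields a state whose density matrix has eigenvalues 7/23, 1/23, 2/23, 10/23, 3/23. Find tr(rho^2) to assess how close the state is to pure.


tr(rho^2) = sum of eigenvalues squared
= (7/23)^2 + (1/23)^2 + (2/23)^2 + (10/23)^2 + (3/23)^2
= (49 + 1 + 4 + 100 + 9) / 529
= 163/529
= 0.3081

0.3081


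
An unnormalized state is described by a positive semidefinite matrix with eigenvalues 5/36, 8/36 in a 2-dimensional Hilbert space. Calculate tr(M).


tr(M) = sum of eigenvalues
= 5/36 + 8/36
= 13/36
= 0.3611

0.3611


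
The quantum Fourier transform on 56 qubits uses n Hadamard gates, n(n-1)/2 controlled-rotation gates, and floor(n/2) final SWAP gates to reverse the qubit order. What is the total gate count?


Hadamard gates: 56
Controlled rotations: n*(n-1)/2 = 56*55/2 = 1540
SWAP gates: floor(n/2) = floor(56/2) = 28
Total = 56 + 1540 + 28
= 1624

1624


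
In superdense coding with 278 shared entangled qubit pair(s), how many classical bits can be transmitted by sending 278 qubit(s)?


Superdense coding allows 2 classical bits per shared entangled pair.
278 pair(s) -> 2 * 278 = 556 classical bits

556


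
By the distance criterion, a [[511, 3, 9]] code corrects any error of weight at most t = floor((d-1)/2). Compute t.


Code parameters: [[511, 3, 9]], distance d = 9.
Number of correctable errors = floor((d-1)/2)
= floor((9 - 1)/2)
= floor(8/2)
= 4

4


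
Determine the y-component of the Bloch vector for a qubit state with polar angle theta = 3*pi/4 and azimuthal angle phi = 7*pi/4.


theta = 2.3562, phi = 5.4978
r_y = sin(theta)*sin(phi) = 0.7071 * -0.7071
r_y = -0.5000

-0.5000


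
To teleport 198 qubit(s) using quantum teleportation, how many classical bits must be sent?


Quantum teleportation requires 2 classical bits per qubit teleported.
198 qubit(s) -> 2 * 198 = 396 classical bits

396


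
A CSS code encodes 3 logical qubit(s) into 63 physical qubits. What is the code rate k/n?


Code rate R = k/n
= 3/63
= 0.0476

0.0476


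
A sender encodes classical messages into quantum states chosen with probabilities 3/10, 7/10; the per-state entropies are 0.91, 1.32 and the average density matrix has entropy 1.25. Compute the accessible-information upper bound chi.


chi = S(rho) - sum_i p_i * S(rho_i)
Weighted entropy = 3/10 * 0.91 + 7/10 * 1.32
= 1.1970
chi = 1.25 - 1.1970
= 0.0530

0.0530


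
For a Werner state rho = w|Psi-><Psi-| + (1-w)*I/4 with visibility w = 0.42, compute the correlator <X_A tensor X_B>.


|Psi-> = (|01> - |10>)/sqrt(2)
For the pure Bell state, <X_A X_B> = -1 (Bell-state Pauli correlator).
The maximally-mixed part I/4 has tr(I/4 * P tensor P) = 0 for any traceless Pauli P.
So <X_A X_B>_rho = w * (-1) + (1 - w) * 0
= 0.42 * (-1)
= -0.4200

-0.4200


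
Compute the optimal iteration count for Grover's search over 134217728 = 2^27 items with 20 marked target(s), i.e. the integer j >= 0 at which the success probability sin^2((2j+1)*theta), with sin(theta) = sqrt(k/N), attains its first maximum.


After j Grover iterations the success probability is P(j) = sin^2((2j+1)*theta), where sin(theta) = sqrt(k/N).
N = 2^27 = 134217728, k = 20
sin(theta) = sqrt(k/N) = 0.0003860202222
theta = arcsin(sqrt(k/N)) = 0.0003860202318 rad
P(j) reaches its first maximum when (2j+1)*theta is as close as possible to pi/2, i.e. j = round(pi/(4*theta) - 1/2).
pi/(4*theta) - 1/2 = 2034.1036
(For comparison, the common estimate pi/4 * sqrt(N/k) = 2034.6037; the exact maximiser is used here.)
Optimal iterations = 2034

2034


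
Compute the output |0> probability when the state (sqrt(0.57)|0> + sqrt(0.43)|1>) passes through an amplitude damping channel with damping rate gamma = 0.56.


For amplitude damping with parameter gamma on state sqrt(a)|0> + sqrt(b)|1>:
alpha^2 = 0.57, beta^2 = 0.43
P(|0>) = alpha^2 + gamma * beta^2
= 0.57 + 0.56 * 0.43
= 0.57 + 0.2408
= 0.8108

0.8108


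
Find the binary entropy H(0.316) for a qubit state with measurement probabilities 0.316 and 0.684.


S = -p*log2(p) - (1-p)*log2(1-p)
p = 0.3160, 1-p = 0.6840
= -0.3160 * log2(0.3160) - 0.6840 * log2(0.6840)
= -(-0.5252) - (-0.3748)
= 0.9000

0.9000


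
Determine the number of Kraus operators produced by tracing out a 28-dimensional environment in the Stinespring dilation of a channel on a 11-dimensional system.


Tracing out the environment in an orthonormal basis {|i>_E} gives Kraus operators K_i = <i|_E U |0>_E.
Number of Kraus operators = dim(H_env) = d_env
= 28

28


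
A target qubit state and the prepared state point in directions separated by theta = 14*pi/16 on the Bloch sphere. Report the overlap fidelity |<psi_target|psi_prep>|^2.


For states separated by angle theta on Bloch sphere:
F = cos^2(theta/2)
theta = 14*pi/16 = 2.7489
theta/2 = 1.3744
cos(theta/2) = 0.1951
F = 0.0381

0.0381


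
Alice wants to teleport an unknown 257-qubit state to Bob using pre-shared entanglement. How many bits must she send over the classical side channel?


Quantum teleportation requires 2 classical bits per qubit teleported.
257 qubit(s) -> 2 * 257 = 514 classical bits

514


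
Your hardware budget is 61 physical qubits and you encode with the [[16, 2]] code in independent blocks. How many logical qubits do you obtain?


Each code block uses 16 physical qubits for 2 logical qubit(s).
Number of complete blocks = floor(61 / 16) = 3
Logical qubits = 3 * 2
= 6

6


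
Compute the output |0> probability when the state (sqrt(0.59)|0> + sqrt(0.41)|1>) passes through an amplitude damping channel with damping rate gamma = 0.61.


For amplitude damping with parameter gamma on state sqrt(a)|0> + sqrt(b)|1>:
alpha^2 = 0.59, beta^2 = 0.41
P(|0>) = alpha^2 + gamma * beta^2
= 0.59 + 0.61 * 0.41
= 0.59 + 0.2501
= 0.8401

0.8401


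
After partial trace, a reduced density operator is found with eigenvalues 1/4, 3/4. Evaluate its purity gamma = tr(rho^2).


tr(rho^2) = sum of eigenvalues squared
= (1/4)^2 + (3/4)^2
= (1 + 9) / 16
= 10/16
= 0.6250

0.6250


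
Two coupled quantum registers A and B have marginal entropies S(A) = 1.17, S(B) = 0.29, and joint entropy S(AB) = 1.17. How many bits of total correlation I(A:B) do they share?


I(A:B) = S(A) + S(B) - S(AB)
= 1.17 + 0.29 - 1.17
= 0.2900

0.2900


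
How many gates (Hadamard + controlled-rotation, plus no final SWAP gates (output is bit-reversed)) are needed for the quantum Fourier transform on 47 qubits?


Hadamard gates: 47
Controlled rotations: n*(n-1)/2 = 47*46/2 = 1081
SWAP gates: 0 (omitted)
Total = 47 + 1081
= 1128

1128


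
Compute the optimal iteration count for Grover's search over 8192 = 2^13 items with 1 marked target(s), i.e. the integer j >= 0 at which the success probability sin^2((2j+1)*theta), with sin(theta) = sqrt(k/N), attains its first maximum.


After j Grover iterations the success probability is P(j) = sin^2((2j+1)*theta), where sin(theta) = sqrt(k/N).
N = 2^13 = 8192, k = 1
sin(theta) = sqrt(k/N) = 0.01104854346
theta = arcsin(sqrt(k/N)) = 0.01104876825 rad
P(j) reaches its first maximum when (2j+1)*theta is as close as possible to pi/2, i.e. j = round(pi/(4*theta) - 1/2).
pi/(4*theta) - 1/2 = 70.5847
(For comparison, the common estimate pi/4 * sqrt(N/k) = 71.0861; the exact maximiser is used here.)
Optimal iterations = 71

71


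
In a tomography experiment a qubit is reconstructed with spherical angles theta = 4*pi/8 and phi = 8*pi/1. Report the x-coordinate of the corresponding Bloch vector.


theta = 1.5708, phi = 25.1327
r_x = sin(theta)*cos(phi) = 1.0000 * 1.0000
r_x = 1.0000

1.0000


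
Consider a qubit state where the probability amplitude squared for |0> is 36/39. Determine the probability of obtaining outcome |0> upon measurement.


|alpha|^2 = 36/39 = 0.9231
|beta|^2 = 1 - 36/39 = 3/39 = 0.0769
P(|0>) = |alpha|^2 = 0.9231

0.9231


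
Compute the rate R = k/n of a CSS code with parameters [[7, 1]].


Code rate R = k/n
= 1/7
= 0.1429

0.1429


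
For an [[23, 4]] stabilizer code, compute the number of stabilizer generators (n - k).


For an [[n,k]] stabilizer code:
Number of stabilizer generators = n - k
= 23 - 4
= 19

19


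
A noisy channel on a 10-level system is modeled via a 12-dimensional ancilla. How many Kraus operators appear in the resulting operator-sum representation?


Tracing out the environment in an orthonormal basis {|i>_E} gives Kraus operators K_i = <i|_E U |0>_E.
Number of Kraus operators = dim(H_env) = d_env
= 12

12


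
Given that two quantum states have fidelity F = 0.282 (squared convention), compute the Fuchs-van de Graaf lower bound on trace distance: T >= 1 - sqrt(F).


Fuchs-van de Graaf (squared-fidelity convention): 1 - sqrt(F) <= T <= sqrt(1 - F).
Lower bound: T >= 1 - sqrt(F)
sqrt(F) = sqrt(0.282) = 0.5310
T >= 1 - 0.5310
T >= 0.4690

0.4690


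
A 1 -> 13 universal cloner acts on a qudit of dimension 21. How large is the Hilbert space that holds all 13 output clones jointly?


Output space = H^(tensor 13) where dim(H) = 21
dim = 21^13
= 441 (after 2 factors)
= 9261 (after 3 factors)
= 194481 (after 4 factors)
= 4084101 (after 5 factors)
= 85766121 (after 6 factors)
= 1801088541 (after 7 factors)
= 37822859361 (after 8 factors)
= 794280046581 (after 9 factors)
= 16679880978201 (after 10 factors)
= 350277500542221 (after 11 factors)
= 7355827511386641 (after 12 factors)
= 154472377739119461 (after 13 factors)
= 154472377739119461

154472377739119461


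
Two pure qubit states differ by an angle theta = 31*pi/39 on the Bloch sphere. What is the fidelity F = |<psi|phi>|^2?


For states separated by angle theta on Bloch sphere:
F = cos^2(theta/2)
theta = 31*pi/39 = 2.4972
theta/2 = 1.2486
cos(theta/2) = 0.3167
F = 0.1003

0.1003


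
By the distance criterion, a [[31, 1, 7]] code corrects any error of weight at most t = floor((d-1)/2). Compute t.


Code parameters: [[31, 1, 7]], distance d = 7.
Number of correctable errors = floor((d-1)/2)
= floor((7 - 1)/2)
= floor(6/2)
= 3

3


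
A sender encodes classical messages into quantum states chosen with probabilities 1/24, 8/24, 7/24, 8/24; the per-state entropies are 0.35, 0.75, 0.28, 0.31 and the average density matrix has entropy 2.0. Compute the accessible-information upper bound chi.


chi = S(rho) - sum_i p_i * S(rho_i)
Weighted entropy = 1/24 * 0.35 + 8/24 * 0.75 + 7/24 * 0.28 + 8/24 * 0.31
= 0.4496
chi = 2.0 - 0.4496
= 1.5504

1.5504


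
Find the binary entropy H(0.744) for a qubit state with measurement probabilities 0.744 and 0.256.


S = -p*log2(p) - (1-p)*log2(1-p)
p = 0.7440, 1-p = 0.2560
= -0.7440 * log2(0.7440) - 0.2560 * log2(0.2560)
= -(-0.3174) - (-0.5032)
= 0.8207

0.8207


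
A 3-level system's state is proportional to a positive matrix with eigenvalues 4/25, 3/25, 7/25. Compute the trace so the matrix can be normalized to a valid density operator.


tr(M) = sum of eigenvalues
= 4/25 + 3/25 + 7/25
= 14/25
= 0.5600

0.5600


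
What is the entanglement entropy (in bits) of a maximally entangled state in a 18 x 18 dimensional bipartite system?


For a maximally entangled state in d x d:
S = log2(d) = log2(18)
= 4.1699

4.1699


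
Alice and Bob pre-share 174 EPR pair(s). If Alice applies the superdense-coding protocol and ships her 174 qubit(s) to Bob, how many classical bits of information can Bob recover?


Superdense coding allows 2 classical bits per shared entangled pair.
174 pair(s) -> 2 * 174 = 348 classical bits

348


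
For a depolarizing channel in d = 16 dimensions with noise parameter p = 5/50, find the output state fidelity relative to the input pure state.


F = (1-p) + p/d
= (1 - 0.1000) + 0.1000/16
= 0.9000 + 0.0063
= 0.9062

0.9062


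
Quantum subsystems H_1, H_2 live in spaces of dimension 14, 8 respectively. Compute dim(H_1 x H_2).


dim(H_1 x H_2) = 14 * 8
= 112

112


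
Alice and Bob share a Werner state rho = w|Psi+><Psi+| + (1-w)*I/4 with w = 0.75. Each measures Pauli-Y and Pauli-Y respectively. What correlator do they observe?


|Psi+> = (|01> + |10>)/sqrt(2)
For the pure Bell state, <Y_A Y_B> = +1 (Bell-state Pauli correlator).
The maximally-mixed part I/4 has tr(I/4 * P tensor P) = 0 for any traceless Pauli P.
So <Y_A Y_B>_rho = w * (+1) + (1 - w) * 0
= 0.75 * (+1)
= 0.7500

0.7500


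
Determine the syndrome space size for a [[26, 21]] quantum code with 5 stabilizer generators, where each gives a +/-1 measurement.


Each stabilizer generator gives a binary (+1 or -1) measurement outcome.
With 5 independent generators:
Total syndromes = 2^5
= 32

32


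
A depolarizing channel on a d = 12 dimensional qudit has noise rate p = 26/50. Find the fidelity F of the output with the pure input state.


F = (1-p) + p/d
= (1 - 0.5200) + 0.5200/12
= 0.4800 + 0.0433
= 0.5233

0.5233


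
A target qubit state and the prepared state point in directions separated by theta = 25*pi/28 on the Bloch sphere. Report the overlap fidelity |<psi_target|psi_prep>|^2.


For states separated by angle theta on Bloch sphere:
F = cos^2(theta/2)
theta = 25*pi/28 = 2.8050
theta/2 = 1.4025
cos(theta/2) = 0.1675
F = 0.0281

0.0281


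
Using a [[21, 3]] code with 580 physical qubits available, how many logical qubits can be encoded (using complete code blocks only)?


Each code block uses 21 physical qubits for 3 logical qubit(s).
Number of complete blocks = floor(580 / 21) = 27
Logical qubits = 27 * 3
= 81

81


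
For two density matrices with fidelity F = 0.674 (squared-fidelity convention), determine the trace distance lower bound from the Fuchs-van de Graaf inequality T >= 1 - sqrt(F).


Fuchs-van de Graaf (squared-fidelity convention): 1 - sqrt(F) <= T <= sqrt(1 - F).
Lower bound: T >= 1 - sqrt(F)
sqrt(F) = sqrt(0.674) = 0.8210
T >= 1 - 0.8210
T >= 0.1790

0.1790


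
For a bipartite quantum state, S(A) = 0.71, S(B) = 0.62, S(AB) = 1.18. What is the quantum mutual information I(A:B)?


I(A:B) = S(A) + S(B) - S(AB)
= 0.71 + 0.62 - 1.18
= 0.1500

0.1500


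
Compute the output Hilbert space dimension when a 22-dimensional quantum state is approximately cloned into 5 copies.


Output space = H^(tensor 5) where dim(H) = 22
dim = 22^5
= 484 (after 2 factors)
= 10648 (after 3 factors)
= 234256 (after 4 factors)
= 5153632 (after 5 factors)
= 5153632

5153632


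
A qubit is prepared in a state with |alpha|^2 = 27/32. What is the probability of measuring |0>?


|alpha|^2 = 27/32 = 0.8438
|beta|^2 = 1 - 27/32 = 5/32 = 0.1562
P(|0>) = |alpha|^2 = 0.8438

0.8438


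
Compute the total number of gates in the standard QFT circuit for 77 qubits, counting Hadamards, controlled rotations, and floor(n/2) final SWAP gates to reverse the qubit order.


Hadamard gates: 77
Controlled rotations: n*(n-1)/2 = 77*76/2 = 2926
SWAP gates: floor(n/2) = floor(77/2) = 38
Total = 77 + 2926 + 38
= 3041

3041


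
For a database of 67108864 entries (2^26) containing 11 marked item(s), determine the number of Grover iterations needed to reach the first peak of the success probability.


After j Grover iterations the success probability is P(j) = sin^2((2j+1)*theta), where sin(theta) = sqrt(k/N).
N = 2^26 = 67108864, k = 11
sin(theta) = sqrt(k/N) = 0.0004048614246
theta = arcsin(sqrt(k/N)) = 0.0004048614357 rad
P(j) reaches its first maximum when (2j+1)*theta is as close as possible to pi/2, i.e. j = round(pi/(4*theta) - 1/2).
pi/(4*theta) - 1/2 = 1939.4184
(For comparison, the common estimate pi/4 * sqrt(N/k) = 1939.9185; the exact maximiser is used here.)
Optimal iterations = 1939

1939


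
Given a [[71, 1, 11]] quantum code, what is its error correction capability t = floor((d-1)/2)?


Code parameters: [[71, 1, 11]], distance d = 11.
Number of correctable errors = floor((d-1)/2)
= floor((11 - 1)/2)
= floor(10/2)
= 5

5


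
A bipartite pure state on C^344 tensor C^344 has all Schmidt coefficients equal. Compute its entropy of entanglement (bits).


For a maximally entangled state in d x d:
S = log2(d) = log2(344)
= 8.4263

8.4263


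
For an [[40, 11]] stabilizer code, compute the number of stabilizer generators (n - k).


For an [[n,k]] stabilizer code:
Number of stabilizer generators = n - k
= 40 - 11
= 29

29


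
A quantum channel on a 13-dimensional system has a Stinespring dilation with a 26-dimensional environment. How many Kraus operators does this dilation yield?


Tracing out the environment in an orthonormal basis {|i>_E} gives Kraus operators K_i = <i|_E U |0>_E.
Number of Kraus operators = dim(H_env) = d_env
= 26

26


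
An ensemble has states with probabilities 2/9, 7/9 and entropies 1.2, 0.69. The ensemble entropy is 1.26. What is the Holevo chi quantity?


chi = S(rho) - sum_i p_i * S(rho_i)
Weighted entropy = 2/9 * 1.2 + 7/9 * 0.69
= 0.8033
chi = 1.26 - 0.8033
= 0.4567

0.4567


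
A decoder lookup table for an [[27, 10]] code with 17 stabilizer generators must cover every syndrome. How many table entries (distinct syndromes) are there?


Each stabilizer generator gives a binary (+1 or -1) measurement outcome.
With 17 independent generators:
Total syndromes = 2^17
= 131072

131072


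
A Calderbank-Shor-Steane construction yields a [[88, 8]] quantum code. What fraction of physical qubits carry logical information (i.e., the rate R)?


Code rate R = k/n
= 8/88
= 0.0909

0.0909


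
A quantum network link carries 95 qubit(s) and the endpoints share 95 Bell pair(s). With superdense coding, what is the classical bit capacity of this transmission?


Superdense coding allows 2 classical bits per shared entangled pair.
95 pair(s) -> 2 * 95 = 190 classical bits

190


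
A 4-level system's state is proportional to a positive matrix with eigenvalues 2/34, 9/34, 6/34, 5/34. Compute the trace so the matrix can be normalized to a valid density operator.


tr(M) = sum of eigenvalues
= 2/34 + 9/34 + 6/34 + 5/34
= 22/34
= 0.6471

0.6471


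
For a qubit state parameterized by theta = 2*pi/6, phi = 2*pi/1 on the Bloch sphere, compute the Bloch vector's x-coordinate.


theta = 1.0472, phi = 6.2832
r_x = sin(theta)*cos(phi) = 0.8660 * 1.0000
r_x = 0.8660

0.8660


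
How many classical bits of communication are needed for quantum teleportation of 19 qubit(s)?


Quantum teleportation requires 2 classical bits per qubit teleported.
19 qubit(s) -> 2 * 19 = 38 classical bits

38


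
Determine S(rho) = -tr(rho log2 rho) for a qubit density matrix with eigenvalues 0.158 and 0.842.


S = -p*log2(p) - (1-p)*log2(1-p)
p = 0.1580, 1-p = 0.8420
= -0.1580 * log2(0.1580) - 0.8420 * log2(0.8420)
= -(-0.4206) - (-0.2089)
= 0.6295

0.6295


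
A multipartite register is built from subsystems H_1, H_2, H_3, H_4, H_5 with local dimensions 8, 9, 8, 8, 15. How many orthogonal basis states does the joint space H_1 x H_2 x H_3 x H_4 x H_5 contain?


dim(H_1 x H_2 x H_3 x H_4 x H_5) = 8 * 9 * 8 * 8 * 15
= 72 * 8 * 8 * 15
= 576 * 8 * 15
= 4608 * 15
= 69120

69120


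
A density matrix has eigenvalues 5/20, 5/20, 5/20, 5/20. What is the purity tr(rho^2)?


tr(rho^2) = sum of eigenvalues squared
= (5/20)^2 + (5/20)^2 + (5/20)^2 + (5/20)^2
= (25 + 25 + 25 + 25) / 400
= 100/400
= 0.2500

0.2500


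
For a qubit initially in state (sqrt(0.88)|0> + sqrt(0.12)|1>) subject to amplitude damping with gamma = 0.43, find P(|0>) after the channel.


For amplitude damping with parameter gamma on state sqrt(a)|0> + sqrt(b)|1>:
alpha^2 = 0.88, beta^2 = 0.12
P(|0>) = alpha^2 + gamma * beta^2
= 0.88 + 0.43 * 0.12
= 0.88 + 0.0516
= 0.9316

0.9316


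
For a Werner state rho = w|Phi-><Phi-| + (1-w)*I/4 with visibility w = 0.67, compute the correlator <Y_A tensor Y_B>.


|Phi-> = (|00> - |11>)/sqrt(2)
For the pure Bell state, <Y_A Y_B> = +1 (Bell-state Pauli correlator).
The maximally-mixed part I/4 has tr(I/4 * P tensor P) = 0 for any traceless Pauli P.
So <Y_A Y_B>_rho = w * (+1) + (1 - w) * 0
= 0.67 * (+1)
= 0.6700

0.6700


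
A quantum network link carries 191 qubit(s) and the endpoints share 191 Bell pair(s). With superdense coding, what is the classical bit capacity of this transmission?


Superdense coding allows 2 classical bits per shared entangled pair.
191 pair(s) -> 2 * 191 = 382 classical bits

382


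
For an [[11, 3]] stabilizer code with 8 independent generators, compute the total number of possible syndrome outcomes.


Each stabilizer generator gives a binary (+1 or -1) measurement outcome.
With 8 independent generators:
Total syndromes = 2^8
= 256

256


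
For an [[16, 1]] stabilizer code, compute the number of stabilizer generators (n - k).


For an [[n,k]] stabilizer code:
Number of stabilizer generators = n - k
= 16 - 1
= 15

15


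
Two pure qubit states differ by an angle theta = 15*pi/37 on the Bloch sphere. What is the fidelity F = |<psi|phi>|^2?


For states separated by angle theta on Bloch sphere:
F = cos^2(theta/2)
theta = 15*pi/37 = 1.2736
theta/2 = 0.6368
cos(theta/2) = 0.8040
F = 0.6464

0.6464


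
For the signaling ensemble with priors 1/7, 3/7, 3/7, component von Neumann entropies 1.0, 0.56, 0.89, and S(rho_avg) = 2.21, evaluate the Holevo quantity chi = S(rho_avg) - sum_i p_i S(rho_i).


chi = S(rho) - sum_i p_i * S(rho_i)
Weighted entropy = 1/7 * 1.0 + 3/7 * 0.56 + 3/7 * 0.89
= 0.7643
chi = 2.21 - 0.7643
= 1.4457

1.4457


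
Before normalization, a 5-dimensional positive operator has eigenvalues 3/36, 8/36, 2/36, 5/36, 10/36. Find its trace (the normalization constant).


tr(M) = sum of eigenvalues
= 3/36 + 8/36 + 2/36 + 5/36 + 10/36
= 28/36
= 0.7778

0.7778


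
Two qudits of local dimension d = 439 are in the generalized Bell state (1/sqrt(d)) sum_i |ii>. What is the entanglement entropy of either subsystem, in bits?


For a maximally entangled state in d x d:
S = log2(d) = log2(439)
= 8.7781

8.7781


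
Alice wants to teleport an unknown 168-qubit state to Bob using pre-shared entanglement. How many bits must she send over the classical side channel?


Quantum teleportation requires 2 classical bits per qubit teleported.
168 qubit(s) -> 2 * 168 = 336 classical bits

336


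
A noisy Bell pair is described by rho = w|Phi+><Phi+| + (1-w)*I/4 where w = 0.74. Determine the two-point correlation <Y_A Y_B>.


|Phi+> = (|00> + |11>)/sqrt(2)
For the pure Bell state, <Y_A Y_B> = -1 (Bell-state Pauli correlator).
The maximally-mixed part I/4 has tr(I/4 * P tensor P) = 0 for any traceless Pauli P.
So <Y_A Y_B>_rho = w * (-1) + (1 - w) * 0
= 0.74 * (-1)
= -0.7400

-0.7400


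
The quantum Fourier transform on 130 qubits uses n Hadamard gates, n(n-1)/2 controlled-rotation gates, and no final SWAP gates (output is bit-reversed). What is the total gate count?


Hadamard gates: 130
Controlled rotations: n*(n-1)/2 = 130*129/2 = 8385
SWAP gates: 0 (omitted)
Total = 130 + 8385
= 8515

8515


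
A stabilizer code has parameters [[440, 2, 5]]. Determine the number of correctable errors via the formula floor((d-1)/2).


Code parameters: [[440, 2, 5]], distance d = 5.
Number of correctable errors = floor((d-1)/2)
= floor((5 - 1)/2)
= floor(4/2)
= 2

2


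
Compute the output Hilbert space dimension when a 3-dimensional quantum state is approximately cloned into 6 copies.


Output space = H^(tensor 6) where dim(H) = 3
dim = 3^6
= 9 (after 2 factors)
= 27 (after 3 factors)
= 81 (after 4 factors)
= 243 (after 5 factors)
= 729 (after 6 factors)
= 729

729


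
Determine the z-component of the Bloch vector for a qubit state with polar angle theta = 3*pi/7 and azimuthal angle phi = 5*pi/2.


theta = 1.3464, phi = 7.8540
r_z = cos(theta) = 0.2225

0.2225


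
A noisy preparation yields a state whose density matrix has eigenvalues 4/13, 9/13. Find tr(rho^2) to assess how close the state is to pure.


tr(rho^2) = sum of eigenvalues squared
= (4/13)^2 + (9/13)^2
= (16 + 81) / 169
= 97/169
= 0.5740

0.5740


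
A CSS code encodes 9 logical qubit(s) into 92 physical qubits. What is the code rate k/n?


Code rate R = k/n
= 9/92
= 0.0978

0.0978


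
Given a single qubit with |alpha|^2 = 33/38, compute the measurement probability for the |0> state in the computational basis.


|alpha|^2 = 33/38 = 0.8684
|beta|^2 = 1 - 33/38 = 5/38 = 0.1316
P(|0>) = |alpha|^2 = 0.8684

0.8684


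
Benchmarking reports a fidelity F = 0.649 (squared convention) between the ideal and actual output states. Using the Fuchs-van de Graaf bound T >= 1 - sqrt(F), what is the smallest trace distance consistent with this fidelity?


Fuchs-van de Graaf (squared-fidelity convention): 1 - sqrt(F) <= T <= sqrt(1 - F).
Lower bound: T >= 1 - sqrt(F)
sqrt(F) = sqrt(0.649) = 0.8056
T >= 1 - 0.8056
T >= 0.1944

0.1944


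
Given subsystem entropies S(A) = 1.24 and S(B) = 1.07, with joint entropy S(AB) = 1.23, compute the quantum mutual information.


I(A:B) = S(A) + S(B) - S(AB)
= 1.24 + 1.07 - 1.23
= 1.0800

1.0800


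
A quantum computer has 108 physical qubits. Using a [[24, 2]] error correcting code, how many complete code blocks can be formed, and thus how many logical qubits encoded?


Each code block uses 24 physical qubits for 2 logical qubit(s).
Number of complete blocks = floor(108 / 24) = 4
Logical qubits = 4 * 2
= 8

8


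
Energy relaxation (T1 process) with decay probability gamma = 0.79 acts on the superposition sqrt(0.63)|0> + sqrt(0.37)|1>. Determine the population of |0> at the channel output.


For amplitude damping with parameter gamma on state sqrt(a)|0> + sqrt(b)|1>:
alpha^2 = 0.63, beta^2 = 0.37
P(|0>) = alpha^2 + gamma * beta^2
= 0.63 + 0.79 * 0.37
= 0.63 + 0.2923
= 0.9223

0.9223


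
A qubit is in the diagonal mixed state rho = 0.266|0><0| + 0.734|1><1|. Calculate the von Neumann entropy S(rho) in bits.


S = -p*log2(p) - (1-p)*log2(1-p)
p = 0.2660, 1-p = 0.7340
= -0.2660 * log2(0.2660) - 0.7340 * log2(0.7340)
= -(-0.5082) - (-0.3275)
= 0.8357

0.8357


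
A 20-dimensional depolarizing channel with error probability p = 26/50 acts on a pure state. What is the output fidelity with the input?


F = (1-p) + p/d
= (1 - 0.5200) + 0.5200/20
= 0.4800 + 0.0260
= 0.5060

0.5060


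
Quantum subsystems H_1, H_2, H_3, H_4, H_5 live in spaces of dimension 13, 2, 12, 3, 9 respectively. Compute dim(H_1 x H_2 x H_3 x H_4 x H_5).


dim(H_1 x H_2 x H_3 x H_4 x H_5) = 13 * 2 * 12 * 3 * 9
= 26 * 12 * 3 * 9
= 312 * 3 * 9
= 936 * 9
= 8424

8424


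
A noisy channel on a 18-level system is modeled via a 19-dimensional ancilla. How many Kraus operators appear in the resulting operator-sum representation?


Tracing out the environment in an orthonormal basis {|i>_E} gives Kraus operators K_i = <i|_E U |0>_E.
Number of Kraus operators = dim(H_env) = d_env
= 19

19


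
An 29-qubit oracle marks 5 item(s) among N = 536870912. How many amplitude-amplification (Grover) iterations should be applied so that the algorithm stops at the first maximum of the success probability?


After j Grover iterations the success probability is P(j) = sin^2((2j+1)*theta), where sin(theta) = sqrt(k/N).
N = 2^29 = 536870912, k = 5
sin(theta) = sqrt(k/N) = 9.650505555e-05
theta = arcsin(sqrt(k/N)) = 9.65050557e-05 rad
P(j) reaches its first maximum when (2j+1)*theta is as close as possible to pi/2, i.e. j = round(pi/(4*theta) - 1/2).
pi/(4*theta) - 1/2 = 8137.9147
(For comparison, the common estimate pi/4 * sqrt(N/k) = 8138.4147; the exact maximiser is used here.)
Optimal iterations = 8138

8138


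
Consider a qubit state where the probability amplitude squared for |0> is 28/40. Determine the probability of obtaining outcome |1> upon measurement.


|alpha|^2 = 28/40 = 0.7000
|beta|^2 = 1 - 28/40 = 12/40 = 0.3000
P(|1>) = |beta|^2 = 0.3000

0.3000


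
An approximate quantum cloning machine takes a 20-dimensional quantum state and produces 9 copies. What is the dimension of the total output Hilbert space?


Output space = H^(tensor 9) where dim(H) = 20
dim = 20^9
= 400 (after 2 factors)
= 8000 (after 3 factors)
= 160000 (after 4 factors)
= 3200000 (after 5 factors)
= 64000000 (after 6 factors)
= 1280000000 (after 7 factors)
= 25600000000 (after 8 factors)
= 512000000000 (after 9 factors)
= 512000000000

512000000000


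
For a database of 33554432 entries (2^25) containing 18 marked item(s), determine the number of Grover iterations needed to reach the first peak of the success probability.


After j Grover iterations the success probability is P(j) = sin^2((2j+1)*theta), where sin(theta) = sqrt(k/N).
N = 2^25 = 33554432, k = 18
sin(theta) = sqrt(k/N) = 0.000732421875
theta = arcsin(sqrt(k/N)) = 0.0007324219405 rad
P(j) reaches its first maximum when (2j+1)*theta is as close as possible to pi/2, i.e. j = round(pi/(4*theta) - 1/2).
pi/(4*theta) - 1/2 = 1071.8302
(For comparison, the common estimate pi/4 * sqrt(N/k) = 1072.3303; the exact maximiser is used here.)
Optimal iterations = 1072

1072


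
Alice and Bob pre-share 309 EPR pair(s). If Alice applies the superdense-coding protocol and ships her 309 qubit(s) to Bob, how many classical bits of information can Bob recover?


Superdense coding allows 2 classical bits per shared entangled pair.
309 pair(s) -> 2 * 309 = 618 classical bits

618


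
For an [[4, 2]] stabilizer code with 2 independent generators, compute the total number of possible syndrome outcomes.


Each stabilizer generator gives a binary (+1 or -1) measurement outcome.
With 2 independent generators:
Total syndromes = 2^2
= 4

4


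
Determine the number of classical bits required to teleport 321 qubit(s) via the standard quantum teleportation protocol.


Quantum teleportation requires 2 classical bits per qubit teleported.
321 qubit(s) -> 2 * 321 = 642 classical bits

642


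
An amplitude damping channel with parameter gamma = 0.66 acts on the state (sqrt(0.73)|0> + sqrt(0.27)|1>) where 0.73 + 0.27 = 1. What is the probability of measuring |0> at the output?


For amplitude damping with parameter gamma on state sqrt(a)|0> + sqrt(b)|1>:
alpha^2 = 0.73, beta^2 = 0.27
P(|0>) = alpha^2 + gamma * beta^2
= 0.73 + 0.66 * 0.27
= 0.73 + 0.1782
= 0.9082

0.9082


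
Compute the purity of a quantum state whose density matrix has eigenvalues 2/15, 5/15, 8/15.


tr(rho^2) = sum of eigenvalues squared
= (2/15)^2 + (5/15)^2 + (8/15)^2
= (4 + 25 + 64) / 225
= 93/225
= 0.4133

0.4133


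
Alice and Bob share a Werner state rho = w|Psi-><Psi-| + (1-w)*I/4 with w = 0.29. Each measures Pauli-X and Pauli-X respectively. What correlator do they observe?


|Psi-> = (|01> - |10>)/sqrt(2)
For the pure Bell state, <X_A X_B> = -1 (Bell-state Pauli correlator).
The maximally-mixed part I/4 has tr(I/4 * P tensor P) = 0 for any traceless Pauli P.
So <X_A X_B>_rho = w * (-1) + (1 - w) * 0
= 0.29 * (-1)
= -0.2900

-0.2900


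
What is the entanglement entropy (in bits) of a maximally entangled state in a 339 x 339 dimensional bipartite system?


For a maximally entangled state in d x d:
S = log2(d) = log2(339)
= 8.4051

8.4051


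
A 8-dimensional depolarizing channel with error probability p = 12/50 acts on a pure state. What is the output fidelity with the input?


F = (1-p) + p/d
= (1 - 0.2400) + 0.2400/8
= 0.7600 + 0.0300
= 0.7900

0.7900


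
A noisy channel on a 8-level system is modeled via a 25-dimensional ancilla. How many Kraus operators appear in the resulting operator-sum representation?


Tracing out the environment in an orthonormal basis {|i>_E} gives Kraus operators K_i = <i|_E U |0>_E.
Number of Kraus operators = dim(H_env) = d_env
= 25

25


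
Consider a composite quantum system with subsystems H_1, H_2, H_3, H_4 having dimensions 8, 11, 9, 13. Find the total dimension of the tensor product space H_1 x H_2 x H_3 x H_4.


dim(H_1 x H_2 x H_3 x H_4) = 8 * 11 * 9 * 13
= 88 * 9 * 13
= 792 * 13
= 10296

10296


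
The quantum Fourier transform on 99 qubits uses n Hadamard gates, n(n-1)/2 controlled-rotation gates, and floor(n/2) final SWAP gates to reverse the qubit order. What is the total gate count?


Hadamard gates: 99
Controlled rotations: n*(n-1)/2 = 99*98/2 = 4851
SWAP gates: floor(n/2) = floor(99/2) = 49
Total = 99 + 4851 + 49
= 4999

4999


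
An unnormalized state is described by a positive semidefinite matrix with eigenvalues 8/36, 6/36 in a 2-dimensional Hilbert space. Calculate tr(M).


tr(M) = sum of eigenvalues
= 8/36 + 6/36
= 14/36
= 0.3889

0.3889


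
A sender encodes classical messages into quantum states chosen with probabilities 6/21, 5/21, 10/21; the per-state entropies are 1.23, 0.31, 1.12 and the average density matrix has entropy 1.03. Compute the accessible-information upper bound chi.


chi = S(rho) - sum_i p_i * S(rho_i)
Weighted entropy = 6/21 * 1.23 + 5/21 * 0.31 + 10/21 * 1.12
= 0.9586
chi = 1.03 - 0.9586
= 0.0714

0.0714


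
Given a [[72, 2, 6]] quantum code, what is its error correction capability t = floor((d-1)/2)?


Code parameters: [[72, 2, 6]], distance d = 6.
Number of correctable errors = floor((d-1)/2)
= floor((6 - 1)/2)
= floor(5/2)
= 2

2


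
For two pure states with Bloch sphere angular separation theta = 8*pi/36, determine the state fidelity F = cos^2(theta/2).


For states separated by angle theta on Bloch sphere:
F = cos^2(theta/2)
theta = 8*pi/36 = 0.6981
theta/2 = 0.3491
cos(theta/2) = 0.9397
F = 0.8830

0.8830


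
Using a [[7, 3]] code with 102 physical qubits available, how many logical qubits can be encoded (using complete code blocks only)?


Each code block uses 7 physical qubits for 3 logical qubit(s).
Number of complete blocks = floor(102 / 7) = 14
Logical qubits = 14 * 3
= 42

42


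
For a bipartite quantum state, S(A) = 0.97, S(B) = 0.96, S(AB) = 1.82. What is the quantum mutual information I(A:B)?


I(A:B) = S(A) + S(B) - S(AB)
= 0.97 + 0.96 - 1.82
= 0.1100

0.1100


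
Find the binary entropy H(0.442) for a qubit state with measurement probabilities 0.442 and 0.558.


S = -p*log2(p) - (1-p)*log2(1-p)
p = 0.4420, 1-p = 0.5580
= -0.4420 * log2(0.4420) - 0.5580 * log2(0.5580)
= -(-0.5206) - (-0.4696)
= 0.9903

0.9903


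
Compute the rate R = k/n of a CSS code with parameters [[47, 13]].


Code rate R = k/n
= 13/47
= 0.2766

0.2766


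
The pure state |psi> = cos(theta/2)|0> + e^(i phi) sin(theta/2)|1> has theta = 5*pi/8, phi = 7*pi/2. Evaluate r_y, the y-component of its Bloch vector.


theta = 1.9635, phi = 10.9956
r_y = sin(theta)*sin(phi) = 0.9239 * -1.0000
r_y = -0.9239

-0.9239


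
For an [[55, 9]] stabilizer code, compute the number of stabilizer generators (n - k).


For an [[n,k]] stabilizer code:
Number of stabilizer generators = n - k
= 55 - 9
= 46

46


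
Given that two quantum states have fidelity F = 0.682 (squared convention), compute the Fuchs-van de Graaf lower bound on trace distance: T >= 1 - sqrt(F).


Fuchs-van de Graaf (squared-fidelity convention): 1 - sqrt(F) <= T <= sqrt(1 - F).
Lower bound: T >= 1 - sqrt(F)
sqrt(F) = sqrt(0.682) = 0.8258
T >= 1 - 0.8258
T >= 0.1742

0.1742


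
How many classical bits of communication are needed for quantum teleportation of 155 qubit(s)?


Quantum teleportation requires 2 classical bits per qubit teleported.
155 qubit(s) -> 2 * 155 = 310 classical bits

310


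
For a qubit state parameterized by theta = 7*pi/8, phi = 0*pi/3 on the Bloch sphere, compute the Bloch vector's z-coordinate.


theta = 2.7489, phi = 0.0000
r_z = cos(theta) = -0.9239

-0.9239


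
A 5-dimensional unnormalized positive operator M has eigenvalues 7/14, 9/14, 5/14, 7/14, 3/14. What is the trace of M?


tr(M) = sum of eigenvalues
= 7/14 + 9/14 + 5/14 + 7/14 + 3/14
= 31/14
= 2.2143

2.2143


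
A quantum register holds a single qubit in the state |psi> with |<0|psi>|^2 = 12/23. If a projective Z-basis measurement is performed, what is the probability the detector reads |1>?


|alpha|^2 = 12/23 = 0.5217
|beta|^2 = 1 - 12/23 = 11/23 = 0.4783
P(|1>) = |beta|^2 = 0.4783

0.4783


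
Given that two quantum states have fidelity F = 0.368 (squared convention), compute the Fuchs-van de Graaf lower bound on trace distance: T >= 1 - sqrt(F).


Fuchs-van de Graaf (squared-fidelity convention): 1 - sqrt(F) <= T <= sqrt(1 - F).
Lower bound: T >= 1 - sqrt(F)
sqrt(F) = sqrt(0.368) = 0.6066
T >= 1 - 0.6066
T >= 0.3934

0.3934


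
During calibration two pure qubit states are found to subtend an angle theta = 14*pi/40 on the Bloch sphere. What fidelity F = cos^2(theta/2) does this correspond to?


For states separated by angle theta on Bloch sphere:
F = cos^2(theta/2)
theta = 14*pi/40 = 1.0996
theta/2 = 0.5498
cos(theta/2) = 0.8526
F = 0.7270

0.7270


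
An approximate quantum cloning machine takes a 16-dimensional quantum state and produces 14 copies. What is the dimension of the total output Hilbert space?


Output space = H^(tensor 14) where dim(H) = 16
dim = 16^14
= 256 (after 2 factors)
= 4096 (after 3 factors)
= 65536 (after 4 factors)
= 1048576 (after 5 factors)
= 16777216 (after 6 factors)
= 268435456 (after 7 factors)
= 4294967296 (after 8 factors)
= 68719476736 (after 9 factors)
= 1099511627776 (after 10 factors)
= 17592186044416 (after 11 factors)
= 281474976710656 (after 12 factors)
= 4503599627370496 (after 13 factors)
= 72057594037927936 (after 14 factors)
= 72057594037927936

72057594037927936


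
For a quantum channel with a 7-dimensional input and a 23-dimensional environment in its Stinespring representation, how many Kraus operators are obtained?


Tracing out the environment in an orthonormal basis {|i>_E} gives Kraus operators K_i = <i|_E U |0>_E.
Number of Kraus operators = dim(H_env) = d_env
= 23

23


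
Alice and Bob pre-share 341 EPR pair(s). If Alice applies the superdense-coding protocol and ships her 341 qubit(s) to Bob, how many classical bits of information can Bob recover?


Superdense coding allows 2 classical bits per shared entangled pair.
341 pair(s) -> 2 * 341 = 682 classical bits

682


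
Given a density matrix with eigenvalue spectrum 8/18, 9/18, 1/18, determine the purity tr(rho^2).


tr(rho^2) = sum of eigenvalues squared
= (8/18)^2 + (9/18)^2 + (1/18)^2
= (64 + 81 + 1) / 324
= 146/324
= 0.4506

0.4506


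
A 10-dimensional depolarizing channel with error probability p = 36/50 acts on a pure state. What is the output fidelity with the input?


F = (1-p) + p/d
= (1 - 0.7200) + 0.7200/10
= 0.2800 + 0.0720
= 0.3520

0.3520


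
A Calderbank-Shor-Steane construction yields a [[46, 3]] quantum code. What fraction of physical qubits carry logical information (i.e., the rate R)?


Code rate R = k/n
= 3/46
= 0.0652

0.0652


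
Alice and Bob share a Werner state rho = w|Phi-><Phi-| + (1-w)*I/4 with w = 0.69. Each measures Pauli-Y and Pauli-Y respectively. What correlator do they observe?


|Phi-> = (|00> - |11>)/sqrt(2)
For the pure Bell state, <Y_A Y_B> = +1 (Bell-state Pauli correlator).
The maximally-mixed part I/4 has tr(I/4 * P tensor P) = 0 for any traceless Pauli P.
So <Y_A Y_B>_rho = w * (+1) + (1 - w) * 0
= 0.69 * (+1)
= 0.6900

0.6900
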